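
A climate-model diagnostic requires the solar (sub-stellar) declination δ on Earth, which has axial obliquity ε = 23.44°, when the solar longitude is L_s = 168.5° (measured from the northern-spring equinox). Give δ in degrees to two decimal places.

δ = +4.55°

sin δ = sin ε · sin L_s = sin 23.44° × sin 168.5° = 0.079306.
δ = arcsin(0.079306) = +4.55°.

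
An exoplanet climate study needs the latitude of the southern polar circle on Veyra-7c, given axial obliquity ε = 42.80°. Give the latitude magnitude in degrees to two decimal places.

The polar circle is the lowest latitude that experiences at least one full rotation of continuous darkness at the northern-summer solstice; it lies at |φ| = 90° − ε = 90° − 42.80° = 47.20°.

47.20°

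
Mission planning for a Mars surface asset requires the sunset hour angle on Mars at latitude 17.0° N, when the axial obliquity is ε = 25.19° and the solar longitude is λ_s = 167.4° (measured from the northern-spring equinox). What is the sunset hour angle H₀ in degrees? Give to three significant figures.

H₀ = 91.6°

Solar declination: sin δ = sin ε · sin λ_s = sin 25.19° × sin 167.4° = 0.09285, so δ = +5.327°.
cos H₀ = −tan φ · tan δ = −tan(+17.0°) × tan(+5.327°) = -0.0285, so H₀ = 1.5993 rad = 91.63°.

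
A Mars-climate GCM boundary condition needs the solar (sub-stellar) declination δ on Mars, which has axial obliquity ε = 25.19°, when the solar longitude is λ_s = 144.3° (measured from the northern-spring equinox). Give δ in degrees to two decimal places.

δ = +14.38°

sin δ = sin ε · sin λ_s = sin 25.19° × sin 144.3° = 0.248368.
δ = arcsin(0.248368) = +14.38°.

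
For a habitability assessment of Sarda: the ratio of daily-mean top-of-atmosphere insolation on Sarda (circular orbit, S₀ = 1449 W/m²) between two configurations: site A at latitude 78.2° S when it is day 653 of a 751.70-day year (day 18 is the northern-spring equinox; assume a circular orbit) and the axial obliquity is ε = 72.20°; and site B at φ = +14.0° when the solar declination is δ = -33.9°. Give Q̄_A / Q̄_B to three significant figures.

— Configuration A (φ=-78.2°):
Solar longitude: λ_s = 360° × (653 − 18)/751.70 = 304.111°.
sin δ = sin 72.20° × sin 304.111° = -0.78832, so δ = -52.029°.
cos H₀ = −tan(-78.2°) tan(-52.029°) = -6.1331 ≤ −1 ⇒ polar day, H₀ = π.
Bracket: H₀ sin φ sin δ + cos φ cos δ sin H₀ = 3.1416×-0.97887×-0.78832 + 0.20450×0.61526×0.00000 = 2.424256 + 0.000000 = 2.424256.
Q̄ = (S₀/π) × [bracket] = (1449/π) × 2.424256 = 1118.1 W/m².
— Configuration B (φ=+14.0°):
cos H₀ = −tan(+14.0°) tan(-33.900°) = 0.1675, H₀ = 1.4025 rad.
Bracket: H₀ sin φ sin δ + cos φ cos δ sin H₀ = 1.4025×0.24192×-0.55775 + 0.97030×0.83001×0.98587 = -0.189241 + 0.793979 = 0.604738.
Q̄ = (S₀/π) × [bracket] = (1449/π) × 0.604738 = 278.92 W/m².
Ratio Q̄_A / Q̄_B = 1118.1 / 278.92 = 4.009.

Q̄_A / Q̄_B ≈ 4.01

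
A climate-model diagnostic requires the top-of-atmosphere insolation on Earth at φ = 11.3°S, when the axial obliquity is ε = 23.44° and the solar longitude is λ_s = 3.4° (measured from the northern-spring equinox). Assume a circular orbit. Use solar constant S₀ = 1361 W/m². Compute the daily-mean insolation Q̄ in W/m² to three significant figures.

Solar declination: sin δ = sin ε · sin λ_s = sin 23.44° × sin 3.4° = 0.02359, so δ = +1.352°.
cos H₀ = −tan(-11.3°) tan(+1.352°) = 0.0047, H₀ = 1.5661 rad.
Bracket: H₀ sin φ sin δ + cos φ cos δ sin H₀ = 1.5661×-0.19595×0.02359 + 0.98061×0.99972×0.99999 = -0.007239 + 0.980326 = 0.973087.
Q̄ = (S₀/π) × [bracket] = (1361/π) × 0.973087 = 421.6 W/m².

Q̄ ≈ 422 W/m²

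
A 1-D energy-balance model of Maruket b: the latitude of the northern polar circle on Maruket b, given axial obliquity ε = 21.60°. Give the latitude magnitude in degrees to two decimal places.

68.40°

The polar circle is the lowest latitude that experiences at least one full rotation of continuous daylight at the northern-summer solstice; it lies at |ϕ| = 90° − ε = 90° − 21.60° = 68.40°.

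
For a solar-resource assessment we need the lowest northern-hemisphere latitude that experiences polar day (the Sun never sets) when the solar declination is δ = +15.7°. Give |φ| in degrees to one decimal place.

|φ| = 74.3°

Polar day requires cos H₀ = −tan φ tan δ ≤ −1, i.e. tan φ tan δ ≥ 1.
The boundary is |tan φ| · |tan δ| = 1, so |φ| = 90° − |δ| = 90° − 15.7° = 74.3° in the northern hemisphere.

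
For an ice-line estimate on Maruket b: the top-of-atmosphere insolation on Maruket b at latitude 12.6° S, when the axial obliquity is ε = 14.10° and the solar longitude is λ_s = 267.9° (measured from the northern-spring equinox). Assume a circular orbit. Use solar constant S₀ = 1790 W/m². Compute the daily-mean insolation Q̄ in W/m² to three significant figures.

Solar declination: sin δ = sin ε · sin λ_s = sin 14.10° × sin 267.9° = -0.24345, so δ = -14.090°.
cos H₀ = −tan(-12.6°) tan(-14.090°) = -0.0561, H₀ = 1.6269 rad.
Bracket: H₀ sin φ sin δ + cos φ cos δ sin H₀ = 1.6269×-0.21814×-0.24345 + 0.97592×0.96991×0.99842 = 0.086398 + 0.945059 = 1.031457.
Q̄ = (S₀/π) × [bracket] = (1790/π) × 1.031457 = 587.7 W/m².

Q̄ ≈ 588 W/m²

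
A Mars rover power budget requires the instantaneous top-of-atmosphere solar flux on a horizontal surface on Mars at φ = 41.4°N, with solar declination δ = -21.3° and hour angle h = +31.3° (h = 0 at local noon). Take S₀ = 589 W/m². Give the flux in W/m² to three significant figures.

210 W/m²

cos θ_z = sin φ sin δ + cos φ cos δ cos h = -0.240222 + 0.597157 = 0.356935.
Flux = S₀ · cos θ_z = 589 × 0.356935 = 210.2 W/m².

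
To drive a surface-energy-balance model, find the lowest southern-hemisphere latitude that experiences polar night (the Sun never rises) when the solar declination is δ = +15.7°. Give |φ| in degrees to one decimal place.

|φ| = 74.3°

Polar night requires cos H₀ = −tan φ tan δ ≥ 1, i.e. tan φ tan δ ≤ −1.
The boundary is |tan φ| · |tan δ| = 1, so |φ| = 90° − |δ| = 90° − 15.7° = 74.3° in the southern hemisphere.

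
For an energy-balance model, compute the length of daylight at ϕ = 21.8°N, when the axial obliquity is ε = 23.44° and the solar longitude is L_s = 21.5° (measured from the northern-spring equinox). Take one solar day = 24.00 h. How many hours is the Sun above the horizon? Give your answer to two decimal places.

12.45 h

Solar declination: sin δ = sin ε · sin L_s = sin 23.44° × sin 21.5° = 0.14579, so δ = +8.383°.
cos h₀ = −tan ϕ · tan δ = −tan(+21.8°) × tan(+8.383°) = -0.0589, so h₀ = 1.6298 rad = 93.38°.
Daylight = 2h₀/(2π) × 24.00 h = (1.6298/π) × 24.00 = 12.45 h.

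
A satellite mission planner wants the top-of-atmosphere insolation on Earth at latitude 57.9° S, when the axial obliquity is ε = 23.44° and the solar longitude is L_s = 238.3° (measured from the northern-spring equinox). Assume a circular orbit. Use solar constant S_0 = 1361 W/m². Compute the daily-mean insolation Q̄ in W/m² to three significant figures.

Q̄ ≈ 448 W/m²

Solar declination: sin δ = sin ε · sin L_s = sin 23.44° × sin 238.3° = -0.33844, so δ = -19.782°.
cos h₀ = −tan(-57.9°) tan(-19.782°) = -0.5734, h₀ = 2.1814 rad.
Bracket: h₀ sin ϕ sin δ + cos ϕ cos δ sin h₀ = 2.1814×-0.84712×-0.33844 + 0.53140×0.94099×0.81930 = 0.625406 + 0.409684 = 1.035090.
Q̄ = (S_0/π) × [bracket] = (1361/π) × 1.035090 = 448.4 W/m².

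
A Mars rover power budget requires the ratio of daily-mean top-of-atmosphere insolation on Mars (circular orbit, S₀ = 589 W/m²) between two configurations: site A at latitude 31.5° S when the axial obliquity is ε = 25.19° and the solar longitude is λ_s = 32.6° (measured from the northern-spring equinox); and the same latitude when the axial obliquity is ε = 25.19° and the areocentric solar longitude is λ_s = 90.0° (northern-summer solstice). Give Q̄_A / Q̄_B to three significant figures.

Q̄_A / Q̄_B ≈ 1.43

— Configuration A (φ=-31.5°):
Solar declination: sin δ = sin ε · sin λ_s = sin 25.19° × sin 32.6° = 0.22931, so δ = +13.257°.
cos H₀ = −tan(-31.5°) tan(+13.257°) = 0.1444, H₀ = 1.4259 rad.
Bracket: H₀ sin φ sin δ + cos φ cos δ sin H₀ = 1.4259×-0.52250×0.22931 + 0.85264×0.97335×0.98952 = -0.170843 + 0.821220 = 0.650377.
Q̄ = (S₀/π) × [bracket] = (589/π) × 0.650377 = 121.94 W/m².
— Configuration B (φ=-31.5°):
sin δ = sin 25.19° × sin 90.0° = 0.42562, so δ = +25.190°.
cos H₀ = −tan(-31.5°) tan(+25.190°) = 0.2882, H₀ = 1.2784 rad.
Bracket: H₀ sin φ sin δ + cos φ cos δ sin H₀ = 1.2784×-0.52250×0.42562 + 0.85264×0.90490×0.95756 = -0.284299 + 0.738809 = 0.454510.
Q̄ = (S₀/π) × [bracket] = (589/π) × 0.454510 = 85.214 W/m².
Ratio Q̄_A / Q̄_B = 121.94 / 85.214 = 1.431.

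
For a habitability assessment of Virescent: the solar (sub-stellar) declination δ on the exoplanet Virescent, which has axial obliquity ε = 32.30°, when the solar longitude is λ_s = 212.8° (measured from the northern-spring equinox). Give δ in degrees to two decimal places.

sin δ = sin ε · sin λ_s = sin 32.30° × sin 212.8° = -0.289463.
δ = arcsin(-0.289463) = -16.83°.

δ = -16.83°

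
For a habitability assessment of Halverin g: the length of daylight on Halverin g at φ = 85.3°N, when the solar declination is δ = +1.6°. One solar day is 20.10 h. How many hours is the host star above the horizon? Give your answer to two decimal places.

cos H₀ = −tan φ · tan δ = −tan(+85.3°) × tan(+1.600°) = -0.3397, so H₀ = 1.9174 rad = 109.86°.
Daylight = 2H₀/(2π) × 20.10 h = (1.9174/π) × 20.10 = 12.27 h.

12.27 h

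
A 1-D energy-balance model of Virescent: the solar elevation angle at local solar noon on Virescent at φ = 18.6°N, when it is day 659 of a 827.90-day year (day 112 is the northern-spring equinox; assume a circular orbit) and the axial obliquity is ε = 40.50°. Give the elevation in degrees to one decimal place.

Solar longitude: λ_s = 360° × (659 − 112)/827.90 = 237.855°.
sin δ = sin 40.50° × sin 237.855° = -0.54989, so δ = -33.359°.
At local noon the hour angle is zero, so the zenith angle equals |φ − δ| = |+18.6° − (-33.359°)| = 51.959°.
Elevation = 90° − 51.959° = 38.0°.

38.0°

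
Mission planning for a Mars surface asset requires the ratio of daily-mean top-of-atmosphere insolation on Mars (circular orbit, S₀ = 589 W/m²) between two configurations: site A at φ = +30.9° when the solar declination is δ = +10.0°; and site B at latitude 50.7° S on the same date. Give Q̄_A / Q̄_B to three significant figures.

Q̄_A / Q̄_B ≈ 2.32

— Configuration A (φ=+30.9°):
cos H₀ = −tan(+30.9°) tan(+10.000°) = -0.1055, H₀ = 1.6765 rad.
Bracket: H₀ sin φ sin δ + cos φ cos δ sin H₀ = 1.6765×0.51354×0.17365 + 0.85806×0.98481×0.99442 = 0.149504 + 0.840311 = 0.989815.
Q̄ = (S₀/π) × [bracket] = (589/π) × 0.989815 = 185.57 W/m².
— Configuration B (φ=-50.7°):
cos H₀ = −tan(-50.7°) tan(+10.000°) = 0.2154, H₀ = 1.3537 rad.
Bracket: H₀ sin φ sin δ + cos φ cos δ sin H₀ = 1.3537×-0.77384×0.17365 + 0.63338×0.98481×0.97652 = -0.181907 + 0.609113 = 0.427206.
Q̄ = (S₀/π) × [bracket] = (589/π) × 0.427206 = 80.095 W/m².
Ratio Q̄_A / Q̄_B = 185.57 / 80.095 = 2.317.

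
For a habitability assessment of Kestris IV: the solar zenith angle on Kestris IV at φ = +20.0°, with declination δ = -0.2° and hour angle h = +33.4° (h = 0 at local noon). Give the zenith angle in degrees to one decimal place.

cos θ_z = sin φ sin δ + cos φ cos δ cos h = -0.001194 + 0.784496 = 0.783302.
θ_z = arccos(0.783302) = 38.4°.

θ_z = 38.4°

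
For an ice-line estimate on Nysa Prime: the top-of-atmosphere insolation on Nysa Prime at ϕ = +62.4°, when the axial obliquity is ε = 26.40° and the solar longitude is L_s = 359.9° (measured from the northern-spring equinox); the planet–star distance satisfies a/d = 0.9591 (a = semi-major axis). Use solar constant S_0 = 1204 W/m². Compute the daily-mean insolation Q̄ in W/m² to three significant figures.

Q̄ ≈ 163 W/m²

Solar declination: sin δ = sin ε · sin L_s = sin 26.40° × sin 359.9° = -0.00078, so δ = -0.044°.
cos h₀ = −tan(+62.4°) tan(-0.044°) = 0.0015, h₀ = 1.5693 rad.
Bracket: h₀ sin ϕ sin δ + cos ϕ cos δ sin h₀ = 1.5693×0.88620×-0.00078 + 0.46330×1.00000×1.00000 = -0.001085 + 0.463300 = 0.462215.
Inverse-square distance factor (a/d)² = 0.9591² = 0.919873.
Q̄ = (S_0/π) × 0.919873 × [bracket] = (1204/π) × 0.919873 × 0.462215 = 162.9 W/m².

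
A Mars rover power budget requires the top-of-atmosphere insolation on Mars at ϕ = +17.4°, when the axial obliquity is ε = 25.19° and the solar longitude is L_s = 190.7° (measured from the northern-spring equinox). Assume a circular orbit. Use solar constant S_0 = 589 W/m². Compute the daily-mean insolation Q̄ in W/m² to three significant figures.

Q̄ ≈ 171 W/m²

Solar declination: sin δ = sin ε · sin L_s = sin 25.19° × sin 190.7° = -0.07902, so δ = -4.532°.
cos h₀ = −tan(+17.4°) tan(-4.532°) = 0.0248, h₀ = 1.5460 rad.
Bracket: h₀ sin ϕ sin δ + cos ϕ cos δ sin h₀ = 1.5460×0.29904×-0.07902 + 0.95424×0.99687×0.99969 = -0.036532 + 0.950958 = 0.914426.
Q̄ = (S_0/π) × [bracket] = (589/π) × 0.914426 = 171.4 W/m².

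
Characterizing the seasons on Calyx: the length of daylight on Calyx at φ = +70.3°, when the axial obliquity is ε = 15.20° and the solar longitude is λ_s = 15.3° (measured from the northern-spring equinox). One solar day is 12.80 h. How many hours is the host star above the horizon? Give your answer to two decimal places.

7.19 h

Solar declination: sin δ = sin ε · sin λ_s = sin 15.20° × sin 15.3° = 0.06918, so δ = +3.967°.
cos H₀ = −tan φ · tan δ = −tan(+70.3°) × tan(+3.967°) = -0.1937, so H₀ = 1.7657 rad = 101.17°.
Daylight = 2H₀/(2π) × 12.80 h = (1.7657/π) × 12.80 = 7.19 h.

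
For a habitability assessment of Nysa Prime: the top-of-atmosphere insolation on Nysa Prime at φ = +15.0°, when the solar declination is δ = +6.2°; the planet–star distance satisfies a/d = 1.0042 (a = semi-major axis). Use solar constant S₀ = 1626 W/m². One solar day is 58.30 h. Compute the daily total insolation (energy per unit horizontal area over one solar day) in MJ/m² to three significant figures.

cos H₀ = −tan(+15.0°) tan(+6.200°) = -0.0291, H₀ = 1.5999 rad.
Bracket: H₀ sin φ sin δ + cos φ cos δ sin H₀ = 1.5999×0.25882×0.10800 + 0.96593×0.99415×0.99958 = 0.044721 + 0.959876 = 1.004597.
Inverse-square distance factor (a/d)² = 1.0042² = 1.008418.
Q̄ = (S₀/π) × 1.008418 × [bracket] = (1626/π) × 1.008418 × 1.004597 = 524.33 W/m².
Daily total = Q̄ × 58.30 h × 3600 s/h = 524.33 × 58.30 × 3600 / 10⁶ = 110.0 MJ/m².

110 MJ/m²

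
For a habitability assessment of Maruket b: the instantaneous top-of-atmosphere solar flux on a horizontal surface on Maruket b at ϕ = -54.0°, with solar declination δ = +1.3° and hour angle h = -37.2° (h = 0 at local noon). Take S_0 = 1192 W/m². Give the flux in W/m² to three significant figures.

536 W/m²

cos θ_z = sin ϕ sin δ + cos ϕ cos δ cos h = -0.018354 + 0.468068 = 0.449714.
Flux = S_0 · cos θ_z = 1192 × 0.449714 = 536.1 W/m².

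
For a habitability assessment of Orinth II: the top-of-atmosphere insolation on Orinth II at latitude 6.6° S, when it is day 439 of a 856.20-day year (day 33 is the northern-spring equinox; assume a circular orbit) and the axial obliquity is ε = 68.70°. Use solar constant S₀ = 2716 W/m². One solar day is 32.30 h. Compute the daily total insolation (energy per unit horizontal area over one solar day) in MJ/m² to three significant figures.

96.0 MJ/m²

Solar longitude: λ_s = 360° × (439 − 33)/856.20 = 170.708°.
sin δ = sin 68.70° × sin 170.708° = 0.15044, so δ = +8.652°.
cos H₀ = −tan(-6.6°) tan(+8.652°) = 0.0176, H₀ = 1.5532 rad.
Bracket: H₀ sin φ sin δ + cos φ cos δ sin H₀ = 1.5532×-0.11494×0.15044 + 0.99337×0.98862×0.99984 = -0.026857 + 0.981908 = 0.955051.
Q̄ = (S₀/π) × [bracket] = (2716/π) × 0.955051 = 825.67 W/m².
Daily total = Q̄ × 32.30 h × 3600 s/h = 825.67 × 32.30 × 3600 / 10⁶ = 96.01 MJ/m².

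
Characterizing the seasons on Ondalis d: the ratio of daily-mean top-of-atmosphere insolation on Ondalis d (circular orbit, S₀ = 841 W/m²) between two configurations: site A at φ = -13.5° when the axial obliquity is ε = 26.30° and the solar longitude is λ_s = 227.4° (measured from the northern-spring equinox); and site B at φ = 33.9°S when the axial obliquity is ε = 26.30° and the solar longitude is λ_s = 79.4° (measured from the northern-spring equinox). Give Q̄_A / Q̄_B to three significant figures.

Q̄_A / Q̄_B ≈ 2.57

— Configuration A (φ=-13.5°):
Solar declination: sin δ = sin ε · sin λ_s = sin 26.30° × sin 227.4° = -0.32614, so δ = -19.035°.
cos H₀ = −tan(-13.5°) tan(-19.035°) = -0.0828, H₀ = 1.6537 rad.
Bracket: H₀ sin φ sin δ + cos φ cos δ sin H₀ = 1.6537×-0.23345×-0.32614 + 0.97237×0.94532×0.99656 = 0.125908 + 0.916039 = 1.041947.
Q̄ = (S₀/π) × [bracket] = (841/π) × 1.041947 = 278.93 W/m².
— Configuration B (φ=-33.9°):
Solar declination: sin δ = sin ε · sin λ_s = sin 26.30° × sin 79.4° = 0.43551, so δ = +25.818°.
cos H₀ = −tan(-33.9°) tan(+25.818°) = 0.3251, H₀ = 1.2397 rad.
Bracket: H₀ sin φ sin δ + cos φ cos δ sin H₀ = 1.2397×-0.55775×0.43551 + 0.83001×0.90018×0.94568 = -0.301130 + 0.706573 = 0.405443.
Q̄ = (S₀/π) × [bracket] = (841/π) × 0.405443 = 108.54 W/m².
Ratio Q̄_A / Q̄_B = 278.93 / 108.54 = 2.570.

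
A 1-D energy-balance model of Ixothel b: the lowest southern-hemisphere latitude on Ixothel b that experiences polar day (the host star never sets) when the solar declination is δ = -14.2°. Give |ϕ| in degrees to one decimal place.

|ϕ| = 75.8°

Polar day requires cos h₀ = −tan ϕ tan δ ≤ −1, i.e. tan ϕ tan δ ≥ 1.
The boundary is |tan ϕ| · |tan δ| = 1, so |ϕ| = 90° − |δ| = 90° − 14.2° = 75.8° in the southern hemisphere.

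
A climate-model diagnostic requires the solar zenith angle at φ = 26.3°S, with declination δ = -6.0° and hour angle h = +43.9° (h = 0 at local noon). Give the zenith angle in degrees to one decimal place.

cos θ_z = sin φ sin δ + cos φ cos δ cos h = 0.046314 + 0.642426 = 0.688740.
θ_z = arccos(0.688740) = 46.5°.

θ_z = 46.5°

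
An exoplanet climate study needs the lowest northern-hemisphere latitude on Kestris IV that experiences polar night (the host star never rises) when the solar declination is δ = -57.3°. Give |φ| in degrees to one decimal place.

|φ| = 32.7°

Polar night requires cos H₀ = −tan φ tan δ ≥ 1, i.e. tan φ tan δ ≤ −1.
The boundary is |tan φ| · |tan δ| = 1, so |φ| = 90° − |δ| = 90° − 57.3° = 32.7° in the northern hemisphere.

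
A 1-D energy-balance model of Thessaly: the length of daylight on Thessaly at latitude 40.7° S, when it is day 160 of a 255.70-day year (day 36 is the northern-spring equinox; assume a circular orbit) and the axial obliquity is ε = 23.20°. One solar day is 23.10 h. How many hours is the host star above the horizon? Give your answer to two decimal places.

Solar longitude: λ_s = 360° × (160 − 36)/255.70 = 174.580°.
sin δ = sin 23.20° × sin 174.580° = 0.03721, so δ = +2.133°.
cos H₀ = −tan φ · tan δ = −tan(-40.7°) × tan(+2.133°) = 0.0320, so H₀ = 1.5388 rad = 88.16°.
Daylight = 2H₀/(2π) × 23.10 h = (1.5388/π) × 23.10 = 11.31 h.

11.31 h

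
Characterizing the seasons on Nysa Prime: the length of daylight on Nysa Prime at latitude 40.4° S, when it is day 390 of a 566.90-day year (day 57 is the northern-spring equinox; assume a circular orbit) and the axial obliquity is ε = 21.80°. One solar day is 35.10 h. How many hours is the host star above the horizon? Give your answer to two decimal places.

19.44 h

Solar longitude: L_s = 360° × (390 − 57)/566.90 = 211.466°.
sin δ = sin 21.80° × sin 211.466° = -0.19385, so δ = -11.178°.
cos h₀ = −tan ϕ · tan δ = −tan(-40.4°) × tan(-11.178°) = -0.1682, so h₀ = 1.7398 rad = 99.68°.
Daylight = 2h₀/(2π) × 35.10 h = (1.7398/π) × 35.10 = 19.44 h.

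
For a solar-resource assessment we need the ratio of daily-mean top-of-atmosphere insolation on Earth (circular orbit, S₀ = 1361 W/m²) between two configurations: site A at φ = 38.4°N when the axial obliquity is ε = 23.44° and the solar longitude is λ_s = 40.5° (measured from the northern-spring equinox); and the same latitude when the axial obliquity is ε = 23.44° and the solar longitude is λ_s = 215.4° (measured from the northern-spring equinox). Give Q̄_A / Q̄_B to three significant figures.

Q̄_A / Q̄_B ≈ 1.86

— Configuration A (φ=+38.4°):
Solar declination: sin δ = sin ε · sin λ_s = sin 23.44° × sin 40.5° = 0.25834, so δ = +14.972°.
cos H₀ = −tan(+38.4°) tan(+14.972°) = -0.2120, H₀ = 1.7844 rad.
Bracket: H₀ sin φ sin δ + cos φ cos δ sin H₀ = 1.7844×0.62115×0.25834 + 0.78369×0.96605×0.97728 = 0.286339 + 0.739883 = 1.026222.
Q̄ = (S₀/π) × [bracket] = (1361/π) × 1.026222 = 444.58 W/m².
— Configuration B (φ=+38.4°):
Solar declination: sin δ = sin ε · sin λ_s = sin 23.44° × sin 215.4° = -0.23043, so δ = -13.322°.
cos H₀ = −tan(+38.4°) tan(-13.322°) = 0.1877, H₀ = 1.3820 rad.
Bracket: H₀ sin φ sin δ + cos φ cos δ sin H₀ = 1.3820×0.62115×-0.23043 + 0.78369×0.97309×0.98223 = -0.197808 + 0.749049 = 0.551241.
Q̄ = (S₀/π) × [bracket] = (1361/π) × 0.551241 = 238.81 W/m².
Ratio Q̄_A / Q̄_B = 444.58 / 238.81 = 1.862.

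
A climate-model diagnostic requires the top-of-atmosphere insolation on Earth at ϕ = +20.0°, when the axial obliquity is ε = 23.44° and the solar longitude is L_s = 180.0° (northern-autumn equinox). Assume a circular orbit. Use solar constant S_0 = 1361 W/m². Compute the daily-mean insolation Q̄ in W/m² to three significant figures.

Q̄ ≈ 407 W/m²

Solar declination: sin δ = sin ε · sin L_s = sin 23.44° × sin 180.0° = 0.00000, so δ = +0.000°.
cos h₀ = −tan(+20.0°) tan(+0.000°) = -0.0000, h₀ = 1.5708 rad.
Bracket: h₀ sin ϕ sin δ + cos ϕ cos δ sin h₀ = 1.5708×0.34202×0.00000 + 0.93969×1.00000×1.00000 = 0.000000 + 0.939690 = 0.939690.
Q̄ = (S_0/π) × [bracket] = (1361/π) × 0.939690 = 407.1 W/m².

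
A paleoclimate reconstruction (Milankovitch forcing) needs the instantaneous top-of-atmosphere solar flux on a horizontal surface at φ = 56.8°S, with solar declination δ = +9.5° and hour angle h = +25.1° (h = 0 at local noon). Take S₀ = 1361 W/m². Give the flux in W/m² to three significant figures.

478 W/m²

cos θ_z = sin φ sin δ + cos φ cos δ cos h = -0.138106 + 0.489056 = 0.350950.
Flux = S₀ · cos θ_z = 1361 × 0.350950 = 477.6 W/m².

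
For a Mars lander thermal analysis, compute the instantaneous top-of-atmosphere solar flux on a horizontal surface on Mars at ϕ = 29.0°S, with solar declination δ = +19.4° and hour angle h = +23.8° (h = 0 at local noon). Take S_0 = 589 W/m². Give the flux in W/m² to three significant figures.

350 W/m²

cos θ_z = sin ϕ sin δ + cos ϕ cos δ cos h = -0.161035 + 0.754806 = 0.593771.
Flux = S_0 · cos θ_z = 589 × 0.593771 = 349.7 W/m².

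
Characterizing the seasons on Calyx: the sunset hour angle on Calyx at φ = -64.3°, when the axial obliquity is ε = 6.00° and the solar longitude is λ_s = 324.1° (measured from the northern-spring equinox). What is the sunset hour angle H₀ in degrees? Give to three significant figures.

Solar declination: sin δ = sin ε · sin λ_s = sin 6.00° × sin 324.1° = -0.06129, so δ = -3.514°.
cos H₀ = −tan φ · tan δ = −tan(-64.3°) × tan(-3.514°) = -0.1276, so H₀ = 1.6987 rad = 97.33°.

H₀ = 97.3°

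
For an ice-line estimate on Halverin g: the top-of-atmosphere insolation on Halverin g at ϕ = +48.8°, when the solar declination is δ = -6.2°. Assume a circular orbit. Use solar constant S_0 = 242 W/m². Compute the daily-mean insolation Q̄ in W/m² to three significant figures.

cos h₀ = −tan(+48.8°) tan(-6.200°) = 0.1241, h₀ = 1.4464 rad.
Bracket: h₀ sin ϕ sin δ + cos ϕ cos δ sin h₀ = 1.4464×0.75241×-0.10800 + 0.65869×0.99415×0.99227 = -0.117535 + 0.649775 = 0.532240.
Q̄ = (S_0/π) × [bracket] = (242/π) × 0.532240 = 41.00 W/m².

Q̄ ≈ 41.0 W/m²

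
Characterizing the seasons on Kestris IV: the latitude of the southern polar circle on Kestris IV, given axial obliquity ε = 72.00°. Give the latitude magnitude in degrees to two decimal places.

The polar circle is the lowest latitude that experiences at least one full rotation of continuous darkness at the northern-summer solstice; it lies at |ϕ| = 90° − ε = 90° − 72.00° = 18.00°.

18.00°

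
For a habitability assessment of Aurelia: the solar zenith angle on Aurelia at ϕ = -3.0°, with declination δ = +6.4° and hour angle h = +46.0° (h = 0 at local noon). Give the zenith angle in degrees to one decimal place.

cos θ_z = sin ϕ sin δ + cos ϕ cos δ cos h = -0.005834 + 0.689383 = 0.683549.
θ_z = arccos(0.683549) = 46.9°.

θ_z = 46.9°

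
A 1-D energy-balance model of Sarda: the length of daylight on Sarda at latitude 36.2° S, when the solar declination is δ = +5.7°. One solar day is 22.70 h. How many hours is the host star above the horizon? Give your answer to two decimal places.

cos h₀ = −tan ϕ · tan δ = −tan(-36.2°) × tan(+5.700°) = 0.0731, so h₀ = 1.4977 rad = 85.81°.
Daylight = 2h₀/(2π) × 22.70 h = (1.4977/π) × 22.70 = 10.82 h.

10.82 h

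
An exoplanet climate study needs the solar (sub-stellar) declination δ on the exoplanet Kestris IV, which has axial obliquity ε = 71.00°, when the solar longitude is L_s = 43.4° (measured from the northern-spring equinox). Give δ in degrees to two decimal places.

sin δ = sin ε · sin L_s = sin 71.00° × sin 43.4° = 0.649654.
δ = arcsin(0.649654) = +40.52°.

δ = +40.52°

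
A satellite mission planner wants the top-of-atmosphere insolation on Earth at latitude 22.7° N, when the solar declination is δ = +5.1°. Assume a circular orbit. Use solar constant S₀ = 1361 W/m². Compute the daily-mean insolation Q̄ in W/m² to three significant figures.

cos H₀ = −tan(+22.7°) tan(+5.100°) = -0.0373, H₀ = 1.6081 rad.
Bracket: H₀ sin φ sin δ + cos φ cos δ sin H₀ = 1.6081×0.38591×0.08889 + 0.92254×0.99604×0.99930 = 0.055164 + 0.918244 = 0.973408.
Q̄ = (S₀/π) × [bracket] = (1361/π) × 0.973408 = 421.7 W/m².

Q̄ ≈ 422 W/m²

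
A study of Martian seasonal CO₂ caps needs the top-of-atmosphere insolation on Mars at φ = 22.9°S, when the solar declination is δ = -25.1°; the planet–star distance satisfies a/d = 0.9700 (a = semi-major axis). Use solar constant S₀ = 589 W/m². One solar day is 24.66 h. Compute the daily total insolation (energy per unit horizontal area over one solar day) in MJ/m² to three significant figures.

17.4 MJ/m²

cos H₀ = −tan(-22.9°) tan(-25.100°) = -0.1979, H₀ = 1.7700 rad.
Bracket: H₀ sin φ sin δ + cos φ cos δ sin H₀ = 1.7700×-0.38912×-0.42420 + 0.92119×0.90557×0.98023 = 0.292165 + 0.817710 = 1.109875.
Inverse-square distance factor (a/d)² = 0.9700² = 0.940900.
Q̄ = (S₀/π) × 0.940900 × [bracket] = (589/π) × 0.940900 × 1.109875 = 195.79 W/m².
Daily total = Q̄ × 24.66 h × 3600 s/h = 195.79 × 24.66 × 3600 / 10⁶ = 17.38 MJ/m².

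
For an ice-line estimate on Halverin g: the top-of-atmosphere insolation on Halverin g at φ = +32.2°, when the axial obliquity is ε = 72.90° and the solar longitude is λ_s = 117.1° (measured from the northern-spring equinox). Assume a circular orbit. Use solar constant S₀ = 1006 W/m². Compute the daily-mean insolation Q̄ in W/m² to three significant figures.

Q̄ ≈ 456 W/m²

Solar declination: sin δ = sin ε · sin λ_s = sin 72.90° × sin 117.1° = 0.85086, so δ = +58.305°.
cos H₀ = −tan(+32.2°) tan(+58.305°) = -1.0198 ≤ −1 ⇒ polar day, H₀ = π.
Bracket: H₀ sin φ sin δ + cos φ cos δ sin H₀ = 3.1416×0.53288×0.85086 + 0.84619×0.52539×0.00000 = 1.424421 + 0.000000 = 1.424421.
Q̄ = (S₀/π) × [bracket] = (1006/π) × 1.424421 = 456.1 W/m².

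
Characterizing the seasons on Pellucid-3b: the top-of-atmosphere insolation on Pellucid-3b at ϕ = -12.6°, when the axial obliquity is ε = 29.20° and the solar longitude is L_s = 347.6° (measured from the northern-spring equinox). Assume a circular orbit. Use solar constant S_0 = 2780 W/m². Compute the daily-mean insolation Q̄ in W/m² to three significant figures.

Solar declination: sin δ = sin ε · sin L_s = sin 29.20° × sin 347.6° = -0.10476, so δ = -6.013°.
cos h₀ = −tan(-12.6°) tan(-6.013°) = -0.0235, h₀ = 1.5943 rad.
Bracket: h₀ sin ϕ sin δ + cos ϕ cos δ sin h₀ = 1.5943×-0.21814×-0.10476 + 0.97592×0.99450×0.99972 = 0.036433 + 0.970281 = 1.006714.
Q̄ = (S_0/π) × [bracket] = (2780/π) × 1.006714 = 890.8 W/m².

Q̄ ≈ 891 W/m²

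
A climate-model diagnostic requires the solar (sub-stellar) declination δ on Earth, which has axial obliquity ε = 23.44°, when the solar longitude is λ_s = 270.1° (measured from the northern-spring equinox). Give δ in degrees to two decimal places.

δ = -23.44°

sin δ = sin ε · sin λ_s = sin 23.44° × sin 270.1° = -0.397788.
δ = arcsin(-0.397788) = -23.44°.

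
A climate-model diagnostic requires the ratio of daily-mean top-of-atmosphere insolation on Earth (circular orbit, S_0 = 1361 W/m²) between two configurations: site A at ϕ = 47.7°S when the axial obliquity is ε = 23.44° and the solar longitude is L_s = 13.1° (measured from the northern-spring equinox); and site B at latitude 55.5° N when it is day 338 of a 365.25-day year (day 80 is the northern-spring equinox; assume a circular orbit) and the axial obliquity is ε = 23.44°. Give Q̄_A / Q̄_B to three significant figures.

Q̄_A / Q̄_B ≈ 4.52

— Configuration A (ϕ=-47.7°):
Solar declination: sin δ = sin ε · sin L_s = sin 23.44° × sin 13.1° = 0.09016, so δ = +5.173°.
cos h₀ = −tan(-47.7°) tan(+5.173°) = 0.0995, h₀ = 1.4711 rad.
Bracket: h₀ sin ϕ sin δ + cos ϕ cos δ sin h₀ = 1.4711×-0.73963×0.09016 + 0.67301×0.99593×0.99504 = -0.098100 + 0.666946 = 0.568846.
Q̄ = (S_0/π) × [bracket] = (1361/π) × 0.568846 = 246.44 W/m².
— Configuration B (ϕ=+55.5°):
Solar longitude: L_s = 360° × (338 − 80)/365.25 = 254.292°.
sin δ = sin 23.44° × sin 254.292° = -0.38293, so δ = -22.515°.
cos h₀ = −tan(+55.5°) tan(-22.515°) = 0.6031, h₀ = 0.9234 rad.
Bracket: h₀ sin ϕ sin δ + cos ϕ cos δ sin h₀ = 0.9234×0.82413×-0.38293 + 0.56641×0.92378×0.79763 = -0.291410 + 0.417351 = 0.125941.
Q̄ = (S_0/π) × [bracket] = (1361/π) × 0.125941 = 54.560 W/m².
Ratio Q̄_A / Q̄_B = 246.44 / 54.560 = 4.517.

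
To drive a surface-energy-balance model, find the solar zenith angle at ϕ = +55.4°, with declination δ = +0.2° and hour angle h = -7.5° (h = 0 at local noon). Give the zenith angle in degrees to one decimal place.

θ_z = 55.5°

cos θ_z = sin ϕ sin δ + cos ϕ cos δ cos h = 0.002873 + 0.562982 = 0.565855.
θ_z = arccos(0.565855) = 55.5°.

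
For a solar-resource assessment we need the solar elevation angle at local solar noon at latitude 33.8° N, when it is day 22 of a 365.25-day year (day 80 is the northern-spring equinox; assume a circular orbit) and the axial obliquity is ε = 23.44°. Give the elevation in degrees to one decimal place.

36.7°

Solar longitude: λ_s = 360° × (22 − 80)/365.25 = -57.166°, i.e. -57.166° + 360° = 302.834°.
sin δ = sin 23.44° × sin 302.834° = -0.33424, so δ = -19.526°.
At local noon the hour angle is zero, so the zenith angle equals |φ − δ| = |+33.8° − (-19.526°)| = 53.326°.
Elevation = 90° − 53.326° = 36.7°.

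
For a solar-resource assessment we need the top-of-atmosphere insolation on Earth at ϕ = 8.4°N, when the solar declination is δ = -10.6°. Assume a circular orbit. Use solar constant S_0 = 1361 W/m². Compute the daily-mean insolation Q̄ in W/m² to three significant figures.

Q̄ ≈ 403 W/m²

cos h₀ = −tan(+8.4°) tan(-10.600°) = 0.0276, h₀ = 1.5432 rad.
Bracket: h₀ sin ϕ sin δ + cos ϕ cos δ sin h₀ = 1.5432×0.14608×-0.18395 + 0.98927×0.98294×0.99962 = -0.041468 + 0.972024 = 0.930556.
Q̄ = (S_0/π) × [bracket] = (1361/π) × 0.930556 = 403.1 W/m².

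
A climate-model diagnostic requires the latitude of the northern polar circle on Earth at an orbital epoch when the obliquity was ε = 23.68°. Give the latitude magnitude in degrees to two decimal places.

The polar circle is the lowest latitude that experiences at least one full rotation of continuous daylight at the northern-summer solstice; it lies at |ϕ| = 90° − ε = 90° − 23.68° = 66.32°.

66.32°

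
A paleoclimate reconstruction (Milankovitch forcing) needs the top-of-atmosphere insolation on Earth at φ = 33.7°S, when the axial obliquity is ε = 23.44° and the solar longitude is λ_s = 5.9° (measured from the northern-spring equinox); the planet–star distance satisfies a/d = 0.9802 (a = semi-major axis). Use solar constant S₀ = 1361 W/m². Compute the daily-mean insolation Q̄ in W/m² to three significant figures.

Q̄ ≈ 331 W/m²

Solar declination: sin δ = sin ε · sin λ_s = sin 23.44° × sin 5.9° = 0.04089, so δ = +2.343°.
cos H₀ = −tan(-33.7°) tan(+2.343°) = 0.0273, H₀ = 1.5435 rad.
Bracket: H₀ sin φ sin δ + cos φ cos δ sin H₀ = 1.5435×-0.55484×0.04089 + 0.83195×0.99916×0.99963 = -0.035018 + 0.830944 = 0.795926.
Inverse-square distance factor (a/d)² = 0.9802² = 0.960792.
Q̄ = (S₀/π) × 0.960792 × [bracket] = (1361/π) × 0.960792 × 0.795926 = 331.3 W/m².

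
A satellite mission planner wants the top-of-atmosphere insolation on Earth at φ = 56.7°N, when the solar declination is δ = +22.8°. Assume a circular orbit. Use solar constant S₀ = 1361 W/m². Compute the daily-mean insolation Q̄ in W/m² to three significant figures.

cos H₀ = −tan(+56.7°) tan(+22.800°) = -0.6399, H₀ = 2.2652 rad.
Bracket: H₀ sin φ sin δ + cos φ cos δ sin H₀ = 2.2652×0.83581×0.38752 + 0.54902×0.92186×0.76843 = 0.733683 + 0.388917 = 1.122600.
Q̄ = (S₀/π) × [bracket] = (1361/π) × 1.122600 = 486.3 W/m².

Q̄ ≈ 486 W/m²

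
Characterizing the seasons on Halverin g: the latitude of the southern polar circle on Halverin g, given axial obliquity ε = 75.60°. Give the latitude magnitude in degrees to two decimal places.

14.40°

The polar circle is the lowest latitude that experiences at least one full rotation of continuous darkness at the northern-summer solstice; it lies at |φ| = 90° − ε = 90° − 75.60° = 14.40°.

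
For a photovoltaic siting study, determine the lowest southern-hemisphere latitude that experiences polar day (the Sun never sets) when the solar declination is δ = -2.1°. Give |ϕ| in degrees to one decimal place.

|ϕ| = 87.9°

Polar day requires cos h₀ = −tan ϕ tan δ ≤ −1, i.e. tan ϕ tan δ ≥ 1.
The boundary is |tan ϕ| · |tan δ| = 1, so |ϕ| = 90° − |δ| = 90° − 2.1° = 87.9° in the southern hemisphere.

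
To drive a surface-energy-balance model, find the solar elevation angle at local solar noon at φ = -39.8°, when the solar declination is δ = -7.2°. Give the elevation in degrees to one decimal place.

At local noon the hour angle is zero, so the zenith angle equals |φ − δ| = |-39.8° − (-7.200°)| = 32.600°.
Elevation = 90° − 32.600° = 57.4°.

57.4°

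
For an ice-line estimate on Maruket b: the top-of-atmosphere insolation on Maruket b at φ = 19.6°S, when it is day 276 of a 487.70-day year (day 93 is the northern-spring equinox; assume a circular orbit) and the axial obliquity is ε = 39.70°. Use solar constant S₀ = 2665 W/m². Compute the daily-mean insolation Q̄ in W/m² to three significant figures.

Q̄ ≈ 523 W/m²

Solar longitude: λ_s = 360° × (276 − 93)/487.70 = 135.083°.
sin δ = sin 39.70° × sin 135.083° = 0.45102, so δ = +26.809°.
cos H₀ = −tan(-19.6°) tan(+26.809°) = 0.1799, H₀ = 1.3899 rad.
Bracket: H₀ sin φ sin δ + cos φ cos δ sin H₀ = 1.3899×-0.33545×0.45102 + 0.94206×0.89251×0.98368 = -0.210284 + 0.827076 = 0.616792.
Q̄ = (S₀/π) × [bracket] = (2665/π) × 0.616792 = 523.2 W/m².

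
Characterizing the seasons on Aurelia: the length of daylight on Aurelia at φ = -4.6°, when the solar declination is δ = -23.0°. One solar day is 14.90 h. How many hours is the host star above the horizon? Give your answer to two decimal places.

cos H₀ = −tan φ · tan δ = −tan(-4.6°) × tan(-23.000°) = -0.0342, so H₀ = 1.6050 rad = 91.96°.
Daylight = 2H₀/(2π) × 14.90 h = (1.6050/π) × 14.90 = 7.61 h.

7.61 h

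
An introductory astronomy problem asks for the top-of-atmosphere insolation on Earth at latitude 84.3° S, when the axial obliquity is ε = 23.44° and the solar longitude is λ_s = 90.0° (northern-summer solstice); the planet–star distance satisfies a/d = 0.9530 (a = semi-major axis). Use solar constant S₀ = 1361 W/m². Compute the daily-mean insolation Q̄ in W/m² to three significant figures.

Q̄ ≈ 0.00 W/m²

Solar declination: sin δ = sin ε · sin λ_s = sin 23.44° × sin 90.0° = 0.39779, so δ = +23.440°.
cos H₀ = −tan(-84.3°) tan(+23.440°) = 4.3438 ≥ 1 ⇒ polar night, H₀ = 0 and Q̄ = 0.
Inverse-square distance factor (a/d)² = 0.9530² = 0.908209.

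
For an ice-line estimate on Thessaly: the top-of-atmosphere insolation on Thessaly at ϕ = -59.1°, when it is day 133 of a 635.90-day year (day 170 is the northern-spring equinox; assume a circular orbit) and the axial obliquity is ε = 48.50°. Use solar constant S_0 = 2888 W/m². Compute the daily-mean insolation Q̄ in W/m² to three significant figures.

Solar longitude: L_s = 360° × (133 − 170)/635.90 = -20.947°, i.e. -20.947° + 360° = 339.053°.
sin δ = sin 48.50° × sin 339.053° = -0.26775, so δ = -15.530°.
cos h₀ = −tan(-59.1°) tan(-15.530°) = -0.4643, h₀ = 2.0537 rad.
Bracket: h₀ sin ϕ sin δ + cos ϕ cos δ sin h₀ = 2.0537×-0.85806×-0.26775 + 0.51354×0.96349×0.88566 = 0.471828 + 0.438216 = 0.910044.
Q̄ = (S_0/π) × [bracket] = (2888/π) × 0.910044 = 836.6 W/m².

Q̄ ≈ 837 W/m²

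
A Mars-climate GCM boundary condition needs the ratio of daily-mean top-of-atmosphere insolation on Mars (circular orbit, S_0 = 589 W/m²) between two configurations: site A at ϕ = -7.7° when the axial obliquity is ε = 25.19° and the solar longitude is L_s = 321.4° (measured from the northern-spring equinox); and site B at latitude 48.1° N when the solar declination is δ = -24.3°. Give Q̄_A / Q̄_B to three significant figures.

— Configuration A (ϕ=-7.7°):
Solar declination: sin δ = sin ε · sin L_s = sin 25.19° × sin 321.4° = -0.26554, so δ = -15.399°.
cos h₀ = −tan(-7.7°) tan(-15.399°) = -0.0372, h₀ = 1.6080 rad.
Bracket: h₀ sin ϕ sin δ + cos ϕ cos δ sin h₀ = 1.6080×-0.13399×-0.26554 + 0.99098×0.96410×0.99931 = 0.057212 + 0.954745 = 1.011957.
Q̄ = (S_0/π) × [bracket] = (589/π) × 1.011957 = 189.73 W/m².
— Configuration B (ϕ=+48.1°):
cos h₀ = −tan(+48.1°) tan(-24.300°) = 0.5032, h₀ = 1.0435 rad.
Bracket: h₀ sin ϕ sin δ + cos ϕ cos δ sin h₀ = 1.0435×0.74431×-0.41151 + 0.66783×0.91140×0.86416 = -0.319615 + 0.525980 = 0.206365.
Q̄ = (S_0/π) × [bracket] = (589/π) × 0.206365 = 38.690 W/m².
Ratio Q̄_A / Q̄_B = 189.73 / 38.690 = 4.904.

Q̄_A / Q̄_B ≈ 4.90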